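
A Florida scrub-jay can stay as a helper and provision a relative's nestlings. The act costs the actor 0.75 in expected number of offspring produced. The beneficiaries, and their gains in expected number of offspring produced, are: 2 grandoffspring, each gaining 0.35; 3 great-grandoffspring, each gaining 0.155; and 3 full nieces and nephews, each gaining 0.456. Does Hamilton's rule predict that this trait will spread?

No

Hamilton's rule: the trait is favored when the sum of r·B over every recipient exceeds the actor's cost C.
r to a grandoffspring = 0.25 (two parent–offspring links: r = (1/2)^2 = 1/4).
r to a great-grandoffspring = 1/8 (three parent–offspring links: r = (1/2)^3 = 1/8).
r to a full niece or nephew = 0.25 (full aunt/uncle↔niece/nephew: two paths of length 3 through the shared grandparent pair: r = 2·(1/2)^3 = 1/4).
Summing one r·B term per recipient: 2·0.25·0.35 + 3·0.125·0.155 + 3·0.25·0.456 = 0.575125.
0.575125 < 0.75: the indirect benefit is less than the cost.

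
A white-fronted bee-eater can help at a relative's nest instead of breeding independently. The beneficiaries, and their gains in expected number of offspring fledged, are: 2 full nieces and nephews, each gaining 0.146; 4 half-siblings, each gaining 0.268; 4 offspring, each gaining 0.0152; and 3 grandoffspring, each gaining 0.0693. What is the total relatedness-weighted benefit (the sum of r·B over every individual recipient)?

r to a full niece or nephew = 1/4 (full aunt/uncle↔niece/nephew: two paths of length 3 through the shared grandparent pair: r = 2·(1/2)^3 = 1/4).
r to a half-sibling = 1/4 (half-sibs share one parent — one path of length 2: r = (1/2)^2 = 1/4).
r to an offspring = 1/2 (one parent–offspring link: r = (1/2)^1 = 1/2).
r to a grandoffspring = 0.25 (two parent–offspring links: r = (1/2)^2 = 1/4).
Summing one r·B term per recipient: 2·0.25·0.146 + 4·0.25·0.268 + 4·0.5·0.0152 + 3·0.25·0.0693 = 0.423375.

0.423375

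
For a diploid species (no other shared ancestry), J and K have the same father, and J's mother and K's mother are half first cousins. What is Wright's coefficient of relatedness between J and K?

0.265625

Independent pedigree routes through distinct common ancestors add.
J and K are related in two ways: half-sibs through their shared father (r = 1/4) and half second cousins through their mothers (r = 1/64).
r = 1/4 + 1/64 = 17/64 = 0.265625.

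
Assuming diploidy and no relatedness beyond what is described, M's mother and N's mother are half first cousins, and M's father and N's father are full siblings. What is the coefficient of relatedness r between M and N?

Independent pedigree routes through distinct common ancestors add.
M and N are related in two ways: half second cousins through their mothers (r = 1/64) and first cousins through their fathers (r = 1/8).
r = 1/64 + 1/8 = 0.140625.

0.140625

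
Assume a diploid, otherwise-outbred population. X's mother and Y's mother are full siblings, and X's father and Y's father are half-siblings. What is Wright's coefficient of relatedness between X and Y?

0.1875

With two independent routes of shared ancestry, r is the sum of the two contributions.
X and Y are related in two ways: first cousins through their mothers (r = 1/8) and half first cousins through their fathers (r = 1/16).
r = 1/8 + 1/16 = 0.1875.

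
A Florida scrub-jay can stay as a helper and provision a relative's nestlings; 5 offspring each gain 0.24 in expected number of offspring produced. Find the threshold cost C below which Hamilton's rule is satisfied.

r to an offspring = 0.5 (one parent–offspring link: r = (1/2)^1 = 1/2).
Hamilton's rule: n·r·B > C, so the trait is favored while C < n·r·B = 5·0.5·0.24 = 0.6.

0.6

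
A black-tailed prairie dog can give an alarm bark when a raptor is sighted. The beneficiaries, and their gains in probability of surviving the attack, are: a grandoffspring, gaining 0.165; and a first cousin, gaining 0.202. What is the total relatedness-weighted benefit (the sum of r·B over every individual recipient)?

0.0665

r to a grandoffspring = 1/4 (two parent–offspring links: r = (1/2)^2 = 1/4).
r to a first cousin = 1/8 (first cousins share one grandparent pair — two paths of length 4: r = 2·(1/2)^4 = 1/8).
Summing one r·B term per recipient: 1·0.25·0.165 + 1·0.125·0.202 = 0.0665.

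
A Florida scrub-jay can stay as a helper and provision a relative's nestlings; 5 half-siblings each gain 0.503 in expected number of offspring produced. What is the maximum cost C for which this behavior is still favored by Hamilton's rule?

r to a half-sibling = 1/4 (half-sibs share one parent — one path of length 2: r = (1/2)^2 = 1/4).
Hamilton's rule: n·r·B > C, so the trait is favored while C < n·r·B = 5·0.25·0.503 = 0.62875.

0.62875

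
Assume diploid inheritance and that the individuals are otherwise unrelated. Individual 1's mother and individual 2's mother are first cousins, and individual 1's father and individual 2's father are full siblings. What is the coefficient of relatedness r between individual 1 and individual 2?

0.15625

With two independent routes of shared ancestry, r is the sum of the two contributions.
Individual 1 and individual 2 are related in two ways: second cousins through their mothers (r = 1/32) and first cousins through their fathers (r = 1/8).
r = 1/32 + 1/8 = 0.15625.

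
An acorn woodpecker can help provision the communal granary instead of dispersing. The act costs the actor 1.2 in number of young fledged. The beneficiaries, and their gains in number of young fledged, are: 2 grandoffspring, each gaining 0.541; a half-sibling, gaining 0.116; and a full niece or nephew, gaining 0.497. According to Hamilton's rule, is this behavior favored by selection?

No

Hamilton's rule: the trait is favored when the sum of r·B over every recipient exceeds the actor's cost C.
r to a grandoffspring = 1/4 (two parent–offspring links: r = (1/2)^2 = 1/4).
r to a half-sibling = 1/4 (half-sibs share one parent — one path of length 2: r = (1/2)^2 = 1/4).
r to a full niece or nephew = 1/4 (full aunt/uncle↔niece/nephew: two paths of length 3 through the shared grandparent pair: r = 2·(1/2)^3 = 1/4).
Summing one r·B term per recipient: 2·0.25·0.541 + 1·0.25·0.116 + 1·0.25·0.497 = 0.42375.
0.42375 < 1.2: the indirect benefit is less than the cost.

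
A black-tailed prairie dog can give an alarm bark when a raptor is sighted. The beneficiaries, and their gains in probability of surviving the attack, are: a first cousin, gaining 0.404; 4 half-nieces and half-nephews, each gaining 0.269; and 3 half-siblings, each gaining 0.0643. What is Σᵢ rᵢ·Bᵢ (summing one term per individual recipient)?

r to a first cousin = 1/8 (first cousins share one grandparent pair — two paths of length 4: r = 2·(1/2)^4 = 1/8).
r to a half-niece or half-nephew = 0.125 (half-aunt/uncle↔niece/nephew: one path of length 3: r = (1/2)^3 = 1/8).
r to a half-sibling = 1/4 (half-sibs share one parent — one path of length 2: r = (1/2)^2 = 1/4).
Summing one r·B term per recipient: 1·0.125·0.404 + 4·0.125·0.269 + 3·0.25·0.0643 = 0.233225.

0.233225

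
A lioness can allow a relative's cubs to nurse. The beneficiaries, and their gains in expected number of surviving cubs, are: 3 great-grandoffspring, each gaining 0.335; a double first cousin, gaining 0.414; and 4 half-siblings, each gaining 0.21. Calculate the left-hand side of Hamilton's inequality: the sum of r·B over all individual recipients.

0.439125

r to a great-grandoffspring = 1/8 (three parent–offspring links: r = (1/2)^3 = 1/8).
r to a double first cousin = 1/4 (double first cousins share both grandparent pairs — four paths of length 4: r = 4·(1/2)^4 = 1/4).
r to a half-sibling = 1/4 (half-sibs share one parent — one path of length 2: r = (1/2)^2 = 1/4).
Summing one r·B term per recipient: 3·0.125·0.335 + 1·0.25·0.414 + 4·0.25·0.21 = 0.439125.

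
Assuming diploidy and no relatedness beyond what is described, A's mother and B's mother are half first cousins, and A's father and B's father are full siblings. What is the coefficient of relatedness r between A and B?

0.140625

Independent pedigree routes through distinct common ancestors add.
A and B are related in two ways: half second cousins through their mothers (r = 1/64) and first cousins through their fathers (r = 1/8).
r = 1/64 + 1/8 = 0.140625.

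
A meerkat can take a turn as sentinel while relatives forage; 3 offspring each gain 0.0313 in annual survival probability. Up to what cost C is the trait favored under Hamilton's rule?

0.04695

r to an offspring = 1/2 (one parent–offspring link: r = (1/2)^1 = 1/2).
Hamilton's rule: n·r·B > C, so the trait is favored while C < n·r·B = 3·0.5·0.0313 = 0.04695.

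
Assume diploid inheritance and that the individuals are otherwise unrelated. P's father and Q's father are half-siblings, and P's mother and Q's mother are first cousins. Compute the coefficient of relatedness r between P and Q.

0.09375

Relatedness sums over independent paths through distinct common ancestors.
P and Q are related in two ways: half first cousins through their fathers (r = 1/16) and second cousins through their mothers (r = 1/32).
r = 1/16 + 1/32 = 3/32 = 0.09375.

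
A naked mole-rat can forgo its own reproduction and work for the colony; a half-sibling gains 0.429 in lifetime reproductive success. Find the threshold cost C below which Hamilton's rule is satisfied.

r to a half-sibling = 1/4 (half-sibs share one parent — one path of length 2: r = (1/2)^2 = 1/4).
Hamilton's rule: n·r·B > C, so the trait is favored while C < n·r·B = 1·0.25·0.429 = 0.10725.

0.10725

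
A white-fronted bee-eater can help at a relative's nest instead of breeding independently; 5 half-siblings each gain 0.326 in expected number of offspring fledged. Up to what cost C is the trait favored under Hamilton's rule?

0.4075

r to a half-sibling = 0.25 (half-sibs share one parent — one path of length 2: r = (1/2)^2 = 1/4).
Hamilton's rule: n·r·B > C, so the trait is favored while C < n·r·B = 5·0.25·0.326 = 0.4075.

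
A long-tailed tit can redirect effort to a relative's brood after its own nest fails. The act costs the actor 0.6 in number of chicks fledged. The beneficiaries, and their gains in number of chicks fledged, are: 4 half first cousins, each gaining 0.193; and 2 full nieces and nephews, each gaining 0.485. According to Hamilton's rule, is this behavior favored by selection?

Hamilton's rule: the trait is favored when the sum of r·B over every recipient exceeds the actor's cost C.
r to a half first cousin = 0.0625 (half first cousins share one grandparent — one path of length 4: r = (1/2)^4 = 1/16).
r to a full niece or nephew = 0.25 (full aunt/uncle↔niece/nephew: two paths of length 3 through the shared grandparent pair: r = 2·(1/2)^3 = 1/4).
Summing one r·B term per recipient: 4·0.0625·0.193 + 2·0.25·0.485 = 0.29075.
0.29075 < 0.6: the indirect benefit is less than the cost.

No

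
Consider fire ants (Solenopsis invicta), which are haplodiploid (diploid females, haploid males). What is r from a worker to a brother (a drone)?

Her haploid brother carries none of their father's genes and a random half of their mother's genome; that half matches the maternal half of her own genome with probability 1/2: r = 1/2 · 1/2 = 1/4.

0.25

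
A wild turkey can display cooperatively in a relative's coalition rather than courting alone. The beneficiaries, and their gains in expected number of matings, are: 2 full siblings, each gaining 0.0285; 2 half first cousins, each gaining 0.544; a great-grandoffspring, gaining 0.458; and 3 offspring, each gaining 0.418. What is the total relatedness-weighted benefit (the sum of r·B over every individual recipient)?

r to a full sibling = 0.5 (full sibs share both parents — two paths of length 2: r = 2·(1/2)^2 = 1/2).
r to a half first cousin = 0.0625 (half first cousins share one grandparent — one path of length 4: r = (1/2)^4 = 1/16).
r to a great-grandoffspring = 1/8 (three parent–offspring links: r = (1/2)^3 = 1/8).
r to an offspring = 0.5 (one parent–offspring link: r = (1/2)^1 = 1/2).
Summing one r·B term per recipient: 2·0.5·0.0285 + 2·0.0625·0.544 + 1·0.125·0.458 + 3·0.5·0.418 = 0.78075.

0.78075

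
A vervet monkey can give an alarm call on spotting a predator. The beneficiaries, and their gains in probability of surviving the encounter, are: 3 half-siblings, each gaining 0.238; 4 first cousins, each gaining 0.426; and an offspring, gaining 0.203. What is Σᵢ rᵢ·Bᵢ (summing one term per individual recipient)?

0.493

r to a half-sibling = 1/4 (half-sibs share one parent — one path of length 2: r = (1/2)^2 = 1/4).
r to a first cousin = 1/8 (first cousins share one grandparent pair — two paths of length 4: r = 2·(1/2)^4 = 1/8).
r to an offspring = 1/2 (one parent–offspring link: r = (1/2)^1 = 1/2).
Summing one r·B term per recipient: 3·0.25·0.238 + 4·0.125·0.426 + 1·0.5·0.203 = 0.493.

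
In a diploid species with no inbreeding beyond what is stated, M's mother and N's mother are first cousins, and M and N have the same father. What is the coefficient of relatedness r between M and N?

0.28125

Wright's path rule: contributions from independent ancestry routes add.
M and N are related in two ways: second cousins through their mothers (r = 1/32) and half-sibs through their shared father (r = 1/4).
r = 1/32 + 1/4 = 9/32 = 0.28125.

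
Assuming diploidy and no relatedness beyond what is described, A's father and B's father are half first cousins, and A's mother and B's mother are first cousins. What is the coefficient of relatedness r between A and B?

With two independent routes of shared ancestry, r is the sum of the two contributions.
A and B are related in two ways: half second cousins through their fathers (r = 1/64) and second cousins through their mothers (r = 1/32).
r = 1/64 + 1/32 = 3/64 = 0.046875.

0.046875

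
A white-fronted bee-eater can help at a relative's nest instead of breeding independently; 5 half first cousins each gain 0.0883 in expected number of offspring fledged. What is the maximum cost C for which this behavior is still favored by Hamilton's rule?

0.02759375

r to a half first cousin = 1/16 (half first cousins share one grandparent — one path of length 4: r = (1/2)^4 = 1/16).
Hamilton's rule: n·r·B > C, so the trait is favored while C < n·r·B = 5·0.0625·0.0883 = 0.02759375.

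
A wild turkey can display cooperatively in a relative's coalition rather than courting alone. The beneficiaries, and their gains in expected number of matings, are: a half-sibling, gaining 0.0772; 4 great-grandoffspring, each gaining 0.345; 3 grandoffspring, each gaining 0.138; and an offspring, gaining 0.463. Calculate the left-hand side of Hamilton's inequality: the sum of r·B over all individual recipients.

r to a half-sibling = 1/4 (half-sibs share one parent — one path of length 2: r = (1/2)^2 = 1/4).
r to a great-grandoffspring = 0.125 (three parent–offspring links: r = (1/2)^3 = 1/8).
r to a grandoffspring = 1/4 (two parent–offspring links: r = (1/2)^2 = 1/4).
r to an offspring = 0.5 (one parent–offspring link: r = (1/2)^1 = 1/2).
Summing one r·B term per recipient: 1·0.25·0.0772 + 4·0.125·0.345 + 3·0.25·0.138 + 1·0.5·0.463 = 0.5268.

0.5268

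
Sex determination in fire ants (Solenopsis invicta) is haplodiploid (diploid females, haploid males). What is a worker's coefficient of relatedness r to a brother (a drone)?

Her haploid brother carries none of their father's genes and a random half of their mother's genome; that half matches the maternal half of her own genome with probability 1/2: r = 1/2 · 1/2 = 1/4.

0.25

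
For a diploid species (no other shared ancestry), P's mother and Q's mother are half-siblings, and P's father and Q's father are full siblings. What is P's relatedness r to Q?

0.1875

Wright's path rule: contributions from independent ancestry routes add.
P and Q are related in two ways: half first cousins through their mothers (r = 1/16) and first cousins through their fathers (r = 1/8).
r = 1/16 + 1/8 = 0.1875.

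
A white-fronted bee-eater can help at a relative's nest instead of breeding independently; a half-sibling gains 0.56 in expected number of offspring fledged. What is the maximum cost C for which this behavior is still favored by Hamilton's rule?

0.14

r to a half-sibling = 0.25 (half-sibs share one parent — one path of length 2: r = (1/2)^2 = 1/4).
Hamilton's rule: n·r·B > C, so the trait is favored while C < n·r·B = 1·0.25·0.56 = 0.14.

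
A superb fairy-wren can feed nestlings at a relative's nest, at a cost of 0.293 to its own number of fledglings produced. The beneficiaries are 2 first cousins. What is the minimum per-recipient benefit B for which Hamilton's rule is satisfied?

r to a first cousin = 1/8 (first cousins share one grandparent pair — two paths of length 4: r = 2·(1/2)^4 = 1/8).
Hamilton's rule with n recipients of equal r: n·r·B > C, so B > C/(n·r) = 0.293/(2·0.125) = 1.172.

1.172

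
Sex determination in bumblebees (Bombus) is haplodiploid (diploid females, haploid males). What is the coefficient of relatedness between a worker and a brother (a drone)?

0.25

Her haploid brother carries none of their father's genes and a random half of their mother's genome; that half matches the maternal half of her own genome with probability 1/2: r = 1/2 · 1/2 = 1/4.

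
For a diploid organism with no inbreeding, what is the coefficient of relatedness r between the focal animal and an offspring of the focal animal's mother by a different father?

Each parent–offspring link contributes a factor of 1/2, and independent paths through distinct common ancestors add.
Half-sibs share one parent — one path of length 2: r = (1/2)^2 = 1/4.

0.25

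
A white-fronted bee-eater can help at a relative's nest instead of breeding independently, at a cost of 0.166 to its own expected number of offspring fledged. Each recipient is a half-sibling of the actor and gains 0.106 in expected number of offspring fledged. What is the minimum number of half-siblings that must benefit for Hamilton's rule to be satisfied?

r to a half-sibling = 1/4 (half-sibs share one parent — one path of length 2: r = (1/2)^2 = 1/4).
Hamilton's rule: n·r·B > C  ⇒  n > C/(r·B) = 0.166/(0.25·0.106) = 6.264.
The smallest integer exceeding 6.264 is 7.

7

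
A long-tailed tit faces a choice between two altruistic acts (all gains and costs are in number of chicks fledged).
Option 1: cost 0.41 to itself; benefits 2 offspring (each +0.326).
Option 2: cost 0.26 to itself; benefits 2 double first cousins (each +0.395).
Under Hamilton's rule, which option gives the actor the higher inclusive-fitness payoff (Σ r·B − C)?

Option 2

Option 1: r to an offspring = 0.5.
Option 1: Σ r·B − C = (2·0.5·0.326) − 0.41 = -0.084.
Option 2: r to a double first cousin = 0.25.
Option 2: Σ r·B − C = (2·0.25·0.395) − 0.26 = -0.0625.
Option 2 has the higher net inclusive-fitness payoff.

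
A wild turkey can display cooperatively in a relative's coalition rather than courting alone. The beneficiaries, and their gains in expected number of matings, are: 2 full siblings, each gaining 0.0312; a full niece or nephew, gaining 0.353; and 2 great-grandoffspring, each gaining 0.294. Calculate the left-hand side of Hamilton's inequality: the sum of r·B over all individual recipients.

r to a full sibling = 0.5 (full sibs share both parents — two paths of length 2: r = 2·(1/2)^2 = 1/2).
r to a full niece or nephew = 0.25 (full aunt/uncle↔niece/nephew: two paths of length 3 through the shared grandparent pair: r = 2·(1/2)^3 = 1/4).
r to a great-grandoffspring = 1/8 (three parent–offspring links: r = (1/2)^3 = 1/8).
Summing one r·B term per recipient: 2·0.5·0.0312 + 1·0.25·0.353 + 2·0.125·0.294 = 0.19295.

0.19295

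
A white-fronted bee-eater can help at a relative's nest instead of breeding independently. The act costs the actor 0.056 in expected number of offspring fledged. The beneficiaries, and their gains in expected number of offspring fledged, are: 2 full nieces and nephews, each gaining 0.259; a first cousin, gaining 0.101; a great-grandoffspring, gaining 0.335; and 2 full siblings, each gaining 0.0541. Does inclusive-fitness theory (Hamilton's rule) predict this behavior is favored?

Hamilton's rule: the trait is favored when the sum of r·B over every recipient exceeds the actor's cost C.
r to a full niece or nephew = 0.25 (full aunt/uncle↔niece/nephew: two paths of length 3 through the shared grandparent pair: r = 2·(1/2)^3 = 1/4).
r to a first cousin = 1/8 (first cousins share one grandparent pair — two paths of length 4: r = 2·(1/2)^4 = 1/8).
r to a great-grandoffspring = 1/8 (three parent–offspring links: r = (1/2)^3 = 1/8).
r to a full sibling = 0.5 (full sibs share both parents — two paths of length 2: r = 2·(1/2)^2 = 1/2).
Summing one r·B term per recipient: 2·0.25·0.259 + 1·0.125·0.101 + 1·0.125·0.335 + 2·0.5·0.0541 = 0.2381.
0.2381 > 0.056: the indirect benefit exceeds the cost.

Yes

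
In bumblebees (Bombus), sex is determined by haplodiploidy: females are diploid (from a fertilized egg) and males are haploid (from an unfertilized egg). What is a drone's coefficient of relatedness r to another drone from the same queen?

Haploid brothers each carry a random half of the queen's diploid genome, so on average they share half: r = 1/2.

0.5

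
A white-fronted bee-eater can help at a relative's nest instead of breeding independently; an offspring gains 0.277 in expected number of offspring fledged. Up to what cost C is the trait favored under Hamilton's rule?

0.1385

r to an offspring = 1/2 (one parent–offspring link: r = (1/2)^1 = 1/2).
Hamilton's rule: n·r·B > C, so the trait is favored while C < n·r·B = 1·0.5·0.277 = 0.1385.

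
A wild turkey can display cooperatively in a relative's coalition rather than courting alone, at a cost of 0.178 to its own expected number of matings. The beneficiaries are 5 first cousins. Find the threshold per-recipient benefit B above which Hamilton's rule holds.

0.2848

r to a first cousin = 1/8 (first cousins share one grandparent pair — two paths of length 4: r = 2·(1/2)^4 = 1/8).
Hamilton's rule with n recipients of equal r: n·r·B > C, so B > C/(n·r) = 0.178/(5·0.125) = 0.2848.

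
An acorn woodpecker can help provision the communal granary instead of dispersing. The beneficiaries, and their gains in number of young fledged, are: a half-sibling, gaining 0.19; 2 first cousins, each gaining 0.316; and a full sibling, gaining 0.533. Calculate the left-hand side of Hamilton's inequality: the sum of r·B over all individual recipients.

0.393

r to a half-sibling = 0.25 (half-sibs share one parent — one path of length 2: r = (1/2)^2 = 1/4).
r to a first cousin = 0.125 (first cousins share one grandparent pair — two paths of length 4: r = 2·(1/2)^4 = 1/8).
r to a full sibling = 0.5 (full sibs share both parents — two paths of length 2: r = 2·(1/2)^2 = 1/2).
Summing one r·B term per recipient: 1·0.25·0.19 + 2·0.125·0.316 + 1·0.5·0.533 = 0.393.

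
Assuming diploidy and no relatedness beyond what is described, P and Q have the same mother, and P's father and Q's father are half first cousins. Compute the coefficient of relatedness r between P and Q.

0.265625

Independent pedigree routes through distinct common ancestors add.
P and Q are related in two ways: half-sibs through their shared mother (r = 1/4) and half second cousins through their fathers (r = 1/64).
r = 1/4 + 1/64 = 0.265625.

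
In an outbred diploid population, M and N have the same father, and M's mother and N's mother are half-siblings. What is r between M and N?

Wright's path rule: contributions from independent ancestry routes add.
M and N are related in two ways: half-sibs through their shared father (r = 1/4) and half first cousins through their mothers (r = 1/16).
r = 1/4 + 1/16 = 0.3125.

0.3125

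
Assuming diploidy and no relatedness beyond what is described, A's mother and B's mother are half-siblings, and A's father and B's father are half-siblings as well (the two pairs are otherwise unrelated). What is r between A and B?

Relatedness sums over independent paths through distinct common ancestors.
A and B are related in two ways: half first cousins through their mothers (r = 1/16) and half first cousins through their fathers (r = 1/16).
r = 1/16 + 1/16 = 1/8 = 0.125.

0.125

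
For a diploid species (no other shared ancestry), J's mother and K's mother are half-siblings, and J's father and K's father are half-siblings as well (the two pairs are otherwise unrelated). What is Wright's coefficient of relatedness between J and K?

Independent pedigree routes through distinct common ancestors add.
J and K are related in two ways: half first cousins through their mothers (r = 1/16) and half first cousins through their fathers (r = 1/16).
r = 1/16 + 1/16 = 0.125.

0.125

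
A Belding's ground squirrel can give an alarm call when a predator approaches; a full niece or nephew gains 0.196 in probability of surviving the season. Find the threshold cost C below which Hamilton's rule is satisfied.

0.049

r to a full niece or nephew = 1/4 (full aunt/uncle↔niece/nephew: two paths of length 3 through the shared grandparent pair: r = 2·(1/2)^3 = 1/4).
Hamilton's rule: n·r·B > C, so the trait is favored while C < n·r·B = 1·0.25·0.196 = 0.049.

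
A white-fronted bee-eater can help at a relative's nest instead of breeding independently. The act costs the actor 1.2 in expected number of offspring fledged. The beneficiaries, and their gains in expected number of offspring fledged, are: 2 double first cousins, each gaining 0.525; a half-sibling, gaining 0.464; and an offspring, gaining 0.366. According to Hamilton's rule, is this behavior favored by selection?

Hamilton's rule: the trait is favored when the sum of r·B over every recipient exceeds the actor's cost C.
r to a double first cousin = 1/4 (double first cousins share both grandparent pairs — four paths of length 4: r = 4·(1/2)^4 = 1/4).
r to a half-sibling = 1/4 (half-sibs share one parent — one path of length 2: r = (1/2)^2 = 1/4).
r to an offspring = 0.5 (one parent–offspring link: r = (1/2)^1 = 1/2).
Summing one r·B term per recipient: 2·0.25·0.525 + 1·0.25·0.464 + 1·0.5·0.366 = 0.5615.
0.5615 < 1.2: the indirect benefit is less than the cost.

No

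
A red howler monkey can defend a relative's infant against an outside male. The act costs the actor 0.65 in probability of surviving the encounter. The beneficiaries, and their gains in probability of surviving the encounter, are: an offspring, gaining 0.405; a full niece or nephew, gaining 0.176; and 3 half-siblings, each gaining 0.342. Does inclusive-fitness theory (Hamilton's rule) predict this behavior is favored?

Hamilton's rule: the trait is favored when the sum of r·B over every recipient exceeds the actor's cost C.
r to an offspring = 1/2 (one parent–offspring link: r = (1/2)^1 = 1/2).
r to a full niece or nephew = 1/4 (full aunt/uncle↔niece/nephew: two paths of length 3 through the shared grandparent pair: r = 2·(1/2)^3 = 1/4).
r to a half-sibling = 1/4 (half-sibs share one parent — one path of length 2: r = (1/2)^2 = 1/4).
Summing one r·B term per recipient: 1·0.5·0.405 + 1·0.25·0.176 + 3·0.25·0.342 = 0.503.
0.503 < 0.65: the indirect benefit is less than the cost.

No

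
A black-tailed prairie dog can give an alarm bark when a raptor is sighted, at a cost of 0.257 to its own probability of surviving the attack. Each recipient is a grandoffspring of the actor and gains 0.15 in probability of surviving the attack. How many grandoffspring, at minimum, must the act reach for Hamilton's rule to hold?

r to a grandoffspring = 1/4 (two parent–offspring links: r = (1/2)^2 = 1/4).
Hamilton's rule: n·r·B > C  ⇒  n > C/(r·B) = 0.257/(0.25·0.15) = 6.853.
The smallest integer exceeding 6.853 is 7.

7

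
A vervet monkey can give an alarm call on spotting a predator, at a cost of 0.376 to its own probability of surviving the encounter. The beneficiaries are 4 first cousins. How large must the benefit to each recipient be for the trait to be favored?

0.752

r to a first cousin = 1/8 (first cousins share one grandparent pair — two paths of length 4: r = 2·(1/2)^4 = 1/8).
Hamilton's rule with n recipients of equal r: n·r·B > C, so B > C/(n·r) = 0.376/(4·0.125) = 0.752.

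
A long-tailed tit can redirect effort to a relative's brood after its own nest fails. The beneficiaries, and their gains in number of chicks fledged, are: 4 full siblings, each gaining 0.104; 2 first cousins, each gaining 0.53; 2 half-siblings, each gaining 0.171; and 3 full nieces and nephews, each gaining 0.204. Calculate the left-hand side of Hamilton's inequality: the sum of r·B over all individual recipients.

0.579

r to a full sibling = 0.5 (full sibs share both parents — two paths of length 2: r = 2·(1/2)^2 = 1/2).
r to a first cousin = 1/8 (first cousins share one grandparent pair — two paths of length 4: r = 2·(1/2)^4 = 1/8).
r to a half-sibling = 1/4 (half-sibs share one parent — one path of length 2: r = (1/2)^2 = 1/4).
r to a full niece or nephew = 0.25 (full aunt/uncle↔niece/nephew: two paths of length 3 through the shared grandparent pair: r = 2·(1/2)^3 = 1/4).
Summing one r·B term per recipient: 4·0.5·0.104 + 2·0.125·0.53 + 2·0.25·0.171 + 3·0.25·0.204 = 0.579.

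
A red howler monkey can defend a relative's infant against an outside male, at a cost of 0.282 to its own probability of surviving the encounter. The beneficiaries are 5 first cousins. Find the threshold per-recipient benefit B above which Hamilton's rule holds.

0.4512

r to a first cousin = 1/8 (first cousins share one grandparent pair — two paths of length 4: r = 2·(1/2)^4 = 1/8).
Hamilton's rule with n recipients of equal r: n·r·B > C, so B > C/(n·r) = 0.282/(5·0.125) = 0.4512.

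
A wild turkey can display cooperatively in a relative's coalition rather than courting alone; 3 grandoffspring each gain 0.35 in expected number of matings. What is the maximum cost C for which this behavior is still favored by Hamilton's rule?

r to a grandoffspring = 1/4 (two parent–offspring links: r = (1/2)^2 = 1/4).
Hamilton's rule: n·r·B > C, so the trait is favored while C < n·r·B = 3·0.25·0.35 = 0.2625.

0.2625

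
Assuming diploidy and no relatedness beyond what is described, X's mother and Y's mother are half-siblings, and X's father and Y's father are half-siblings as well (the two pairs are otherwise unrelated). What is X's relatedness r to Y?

With two independent routes of shared ancestry, r is the sum of the two contributions.
X and Y are related in two ways: half first cousins through their mothers (r = 1/16) and half first cousins through their fathers (r = 1/16).
r = 1/16 + 1/16 = 0.125.

0.125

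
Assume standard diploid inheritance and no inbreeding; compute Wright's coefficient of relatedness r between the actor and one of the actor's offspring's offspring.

Each parent–offspring link contributes a factor of 1/2, and independent paths through distinct common ancestors add.
Two parent–offspring links: r = (1/2)^2 = 1/4.

0.25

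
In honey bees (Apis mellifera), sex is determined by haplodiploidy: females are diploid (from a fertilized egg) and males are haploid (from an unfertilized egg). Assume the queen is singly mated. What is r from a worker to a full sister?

Haplodiploid full sisters inherit their father's entire haploid genome identically (contributing 1/2) and on average half of their mother's contribution (1/2 · 1/2 = 1/4); r = 1/2 + 1/4 = 3/4.

0.75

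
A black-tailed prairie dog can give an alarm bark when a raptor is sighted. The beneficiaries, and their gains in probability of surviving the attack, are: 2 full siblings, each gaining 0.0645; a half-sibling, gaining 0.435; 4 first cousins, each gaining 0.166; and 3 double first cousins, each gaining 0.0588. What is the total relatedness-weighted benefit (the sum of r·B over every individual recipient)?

0.30035

r to a full sibling = 1/2 (full sibs share both parents — two paths of length 2: r = 2·(1/2)^2 = 1/2).
r to a half-sibling = 1/4 (half-sibs share one parent — one path of length 2: r = (1/2)^2 = 1/4).
r to a first cousin = 0.125 (first cousins share one grandparent pair — two paths of length 4: r = 2·(1/2)^4 = 1/8).
r to a double first cousin = 0.25 (double first cousins share both grandparent pairs — four paths of length 4: r = 4·(1/2)^4 = 1/4).
Summing one r·B term per recipient: 2·0.5·0.0645 + 1·0.25·0.435 + 4·0.125·0.166 + 3·0.25·0.0588 = 0.30035.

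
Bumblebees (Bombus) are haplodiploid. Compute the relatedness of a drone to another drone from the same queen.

Haploid brothers each carry a random half of the queen's diploid genome, so on average they share half: r = 1/2.

0.5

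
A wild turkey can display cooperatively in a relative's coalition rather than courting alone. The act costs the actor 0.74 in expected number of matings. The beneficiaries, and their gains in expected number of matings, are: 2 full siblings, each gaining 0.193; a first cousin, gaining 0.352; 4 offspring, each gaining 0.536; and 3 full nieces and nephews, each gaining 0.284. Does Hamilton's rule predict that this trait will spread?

Yes

Hamilton's rule: the trait is favored when the sum of r·B over every recipient exceeds the actor's cost C.
r to a full sibling = 0.5 (full sibs share both parents — two paths of length 2: r = 2·(1/2)^2 = 1/2).
r to a first cousin = 0.125 (first cousins share one grandparent pair — two paths of length 4: r = 2·(1/2)^4 = 1/8).
r to an offspring = 0.5 (one parent–offspring link: r = (1/2)^1 = 1/2).
r to a full niece or nephew = 0.25 (full aunt/uncle↔niece/nephew: two paths of length 3 through the shared grandparent pair: r = 2·(1/2)^3 = 1/4).
Summing one r·B term per recipient: 2·0.5·0.193 + 1·0.125·0.352 + 4·0.5·0.536 + 3·0.25·0.284 = 1.522.
1.522 > 0.74: the indirect benefit exceeds the cost.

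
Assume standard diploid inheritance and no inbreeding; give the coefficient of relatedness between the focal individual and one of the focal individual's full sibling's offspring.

0.25

Each parent–offspring link contributes a factor of 1/2, and independent paths through distinct common ancestors add.
Full aunt/uncle↔niece/nephew: two paths of length 3 through the shared grandparent pair: r = 2·(1/2)^3 = 1/4.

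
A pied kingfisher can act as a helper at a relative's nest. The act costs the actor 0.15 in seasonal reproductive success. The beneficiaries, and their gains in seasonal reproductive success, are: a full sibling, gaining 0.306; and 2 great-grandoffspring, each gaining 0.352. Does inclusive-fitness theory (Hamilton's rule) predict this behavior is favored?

Hamilton's rule: the trait is favored when the sum of r·B over every recipient exceeds the actor's cost C.
r to a full sibling = 1/2 (full sibs share both parents — two paths of length 2: r = 2·(1/2)^2 = 1/2).
r to a great-grandoffspring = 1/8 (three parent–offspring links: r = (1/2)^3 = 1/8).
Summing one r·B term per recipient: 1·0.5·0.306 + 2·0.125·0.352 = 0.241.
0.241 > 0.15: the indirect benefit exceeds the cost.

Yes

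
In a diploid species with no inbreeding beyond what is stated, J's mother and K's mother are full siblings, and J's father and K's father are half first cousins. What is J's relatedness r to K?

With two independent routes of shared ancestry, r is the sum of the two contributions.
J and K are related in two ways: first cousins through their mothers (r = 1/8) and half second cousins through their fathers (r = 1/64).
r = 1/8 + 1/64 = 0.140625.

0.140625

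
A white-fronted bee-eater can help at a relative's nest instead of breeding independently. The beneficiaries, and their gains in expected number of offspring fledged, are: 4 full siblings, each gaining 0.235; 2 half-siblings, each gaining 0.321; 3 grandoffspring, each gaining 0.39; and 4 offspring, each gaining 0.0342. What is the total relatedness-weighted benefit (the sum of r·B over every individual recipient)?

r to a full sibling = 0.5 (full sibs share both parents — two paths of length 2: r = 2·(1/2)^2 = 1/2).
r to a half-sibling = 1/4 (half-sibs share one parent — one path of length 2: r = (1/2)^2 = 1/4).
r to a grandoffspring = 0.25 (two parent–offspring links: r = (1/2)^2 = 1/4).
r to an offspring = 0.5 (one parent–offspring link: r = (1/2)^1 = 1/2).
Summing one r·B term per recipient: 4·0.5·0.235 + 2·0.25·0.321 + 3·0.25·0.39 + 4·0.5·0.0342 = 0.9914.

0.9914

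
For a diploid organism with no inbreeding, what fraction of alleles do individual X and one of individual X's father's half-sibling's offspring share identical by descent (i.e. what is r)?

0.0625

Each parent–offspring link contributes a factor of 1/2, and independent paths through distinct common ancestors add.
Half first cousins share one grandparent — one path of length 4: r = (1/2)^4 = 1/16.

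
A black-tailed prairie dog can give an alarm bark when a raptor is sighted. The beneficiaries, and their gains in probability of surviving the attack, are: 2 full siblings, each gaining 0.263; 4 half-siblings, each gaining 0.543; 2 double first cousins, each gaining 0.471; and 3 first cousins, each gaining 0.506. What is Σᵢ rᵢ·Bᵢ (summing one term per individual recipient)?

1.23125

r to a full sibling = 1/2 (full sibs share both parents — two paths of length 2: r = 2·(1/2)^2 = 1/2).
r to a half-sibling = 1/4 (half-sibs share one parent — one path of length 2: r = (1/2)^2 = 1/4).
r to a double first cousin = 1/4 (double first cousins share both grandparent pairs — four paths of length 4: r = 4·(1/2)^4 = 1/4).
r to a first cousin = 1/8 (first cousins share one grandparent pair — two paths of length 4: r = 2·(1/2)^4 = 1/8).
Summing one r·B term per recipient: 2·0.5·0.263 + 4·0.25·0.543 + 2·0.25·0.471 + 3·0.125·0.506 = 1.23125.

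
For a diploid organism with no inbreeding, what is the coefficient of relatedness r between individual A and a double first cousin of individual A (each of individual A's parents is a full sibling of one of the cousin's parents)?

Each parent–offspring link contributes a factor of 1/2, and independent paths through distinct common ancestors add.
Double first cousins share both grandparent pairs — four paths of length 4: r = 4·(1/2)^4 = 1/4.

0.25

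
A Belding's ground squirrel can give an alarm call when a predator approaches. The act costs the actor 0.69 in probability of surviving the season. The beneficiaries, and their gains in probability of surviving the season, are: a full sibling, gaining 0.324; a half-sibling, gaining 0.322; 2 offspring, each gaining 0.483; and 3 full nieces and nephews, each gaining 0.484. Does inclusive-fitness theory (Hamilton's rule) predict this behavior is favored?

Yes

Hamilton's rule: the trait is favored when the sum of r·B over every recipient exceeds the actor's cost C.
r to a full sibling = 1/2 (full sibs share both parents — two paths of length 2: r = 2·(1/2)^2 = 1/2).
r to a half-sibling = 1/4 (half-sibs share one parent — one path of length 2: r = (1/2)^2 = 1/4).
r to an offspring = 0.5 (one parent–offspring link: r = (1/2)^1 = 1/2).
r to a full niece or nephew = 1/4 (full aunt/uncle↔niece/nephew: two paths of length 3 through the shared grandparent pair: r = 2·(1/2)^3 = 1/4).
Summing one r·B term per recipient: 1·0.5·0.324 + 1·0.25·0.322 + 2·0.5·0.483 + 3·0.25·0.484 = 1.0885.
1.0885 > 0.69: the indirect benefit exceeds the cost.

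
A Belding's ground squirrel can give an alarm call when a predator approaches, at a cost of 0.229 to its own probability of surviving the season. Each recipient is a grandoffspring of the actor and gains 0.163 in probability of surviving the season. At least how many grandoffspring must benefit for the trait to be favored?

r to a grandoffspring = 0.25 (two parent–offspring links: r = (1/2)^2 = 1/4).
Hamilton's rule: n·r·B > C  ⇒  n > C/(r·B) = 0.229/(0.25·0.163) = 5.62.
The smallest integer exceeding 5.62 is 6.

6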